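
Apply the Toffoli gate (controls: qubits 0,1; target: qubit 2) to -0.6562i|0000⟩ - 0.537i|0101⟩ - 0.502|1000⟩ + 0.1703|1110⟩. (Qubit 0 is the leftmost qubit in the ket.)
-0.6562i|0000⟩ - 0.537i|0101⟩ - 0.502|1000⟩ + 0.1703|1100⟩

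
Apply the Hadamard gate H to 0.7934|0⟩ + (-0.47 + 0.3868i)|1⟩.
(0.2287 + 0.2735i)|0⟩ + (0.8934 - 0.2735i)|1⟩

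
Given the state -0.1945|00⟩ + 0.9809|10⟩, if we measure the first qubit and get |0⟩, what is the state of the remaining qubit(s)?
-|0⟩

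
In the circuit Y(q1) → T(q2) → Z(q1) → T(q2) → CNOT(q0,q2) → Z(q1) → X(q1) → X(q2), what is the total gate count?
8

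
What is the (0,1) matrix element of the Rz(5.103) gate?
0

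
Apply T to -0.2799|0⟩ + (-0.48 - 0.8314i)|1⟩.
-0.2799|0⟩ + (0.2485 - 0.9273i)|1⟩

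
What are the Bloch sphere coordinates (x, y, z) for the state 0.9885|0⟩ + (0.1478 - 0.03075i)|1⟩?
(0.2922, -0.06079, 0.9543)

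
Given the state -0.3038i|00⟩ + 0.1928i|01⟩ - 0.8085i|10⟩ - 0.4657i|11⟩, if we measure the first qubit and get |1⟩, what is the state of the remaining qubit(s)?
-0.8665i|0⟩ - 0.4991i|1⟩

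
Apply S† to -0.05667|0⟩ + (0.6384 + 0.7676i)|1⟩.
-0.05667|0⟩ + (0.7676 - 0.6384i)|1⟩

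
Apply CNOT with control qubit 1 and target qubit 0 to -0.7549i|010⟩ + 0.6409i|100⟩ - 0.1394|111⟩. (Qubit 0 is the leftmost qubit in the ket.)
-0.1394|011⟩ + 0.6409i|100⟩ - 0.7549i|110⟩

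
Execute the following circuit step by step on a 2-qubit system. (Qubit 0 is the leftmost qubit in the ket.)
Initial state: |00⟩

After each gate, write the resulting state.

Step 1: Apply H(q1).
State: 1/√2|00⟩ + 1/√2|01⟩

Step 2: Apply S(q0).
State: 1/√2|00⟩ + 1/√2|01⟩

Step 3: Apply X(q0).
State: 1/√2|10⟩ + 1/√2|11⟩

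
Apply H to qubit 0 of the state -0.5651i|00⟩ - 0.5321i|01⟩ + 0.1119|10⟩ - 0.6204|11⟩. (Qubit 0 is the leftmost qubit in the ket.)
(0.07913 - 0.3996i)|00⟩ + (-0.4387 - 0.3763i)|01⟩ + (-0.07913 - 0.3996i)|10⟩ + (0.4387 - 0.3763i)|11⟩

H on qubit 0 mixes each pair of kets that differ only in qubit 0: amplitudes (a, b) of (|…0…⟩, |…1…⟩) become ((a + b)/√2, (a − b)/√2). Kets absent from the input have amplitude 0.
(|00⟩, |10⟩): (a, b) = (-0.5651i, 0.1119) → ((0.07913 - 0.3996i), (-0.07913 - 0.3996i))
(|01⟩, |11⟩): (a, b) = (-0.5321i, -0.6204) → ((-0.4387 - 0.3763i), (0.4387 - 0.3763i))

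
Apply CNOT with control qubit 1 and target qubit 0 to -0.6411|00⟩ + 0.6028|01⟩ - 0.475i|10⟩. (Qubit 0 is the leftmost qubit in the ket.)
-0.6411|00⟩ - 0.475i|10⟩ + 0.6028|11⟩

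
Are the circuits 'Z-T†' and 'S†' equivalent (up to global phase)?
No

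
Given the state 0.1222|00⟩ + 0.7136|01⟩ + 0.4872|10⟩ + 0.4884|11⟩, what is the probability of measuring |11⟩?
0.2385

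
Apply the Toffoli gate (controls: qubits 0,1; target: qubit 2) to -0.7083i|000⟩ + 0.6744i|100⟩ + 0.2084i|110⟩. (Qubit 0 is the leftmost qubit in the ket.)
-0.7083i|000⟩ + 0.6744i|100⟩ + 0.2084i|111⟩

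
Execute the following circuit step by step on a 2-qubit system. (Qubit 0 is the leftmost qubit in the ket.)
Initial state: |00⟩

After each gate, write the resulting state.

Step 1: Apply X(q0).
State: |10⟩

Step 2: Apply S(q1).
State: |10⟩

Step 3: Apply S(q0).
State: i|10⟩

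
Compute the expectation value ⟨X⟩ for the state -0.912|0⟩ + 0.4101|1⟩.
-0.748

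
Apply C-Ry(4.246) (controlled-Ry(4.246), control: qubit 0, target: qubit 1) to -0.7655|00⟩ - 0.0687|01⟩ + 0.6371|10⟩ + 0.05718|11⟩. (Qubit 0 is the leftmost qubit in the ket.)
-0.7655|00⟩ - 0.0687|01⟩ - 0.3829|10⟩ + 0.5124|11⟩

C-Ry(4.246) leaves the control-|0⟩ kets |00⟩, |01⟩ unchanged and applies Ry(4.246) to qubit 1 on the control-|1⟩ pair (|10⟩, |11⟩).
Ry(4.246) = [[cos(θ/2), −sin(θ/2)], [sin(θ/2), cos(θ/2)]]; θ = 4.246, cos(θ/2) ≈ -0.524565, sin(θ/2) ≈ 0.851371.
With a = amp(|10⟩) = 0.6371 and b = amp(|11⟩) = 0.05718:
new amp(|10⟩) = (-0.524565)·a + (-0.851371)·b = -0.3829
new amp(|11⟩) = (0.851371)·a + (-0.524565)·b = 0.5124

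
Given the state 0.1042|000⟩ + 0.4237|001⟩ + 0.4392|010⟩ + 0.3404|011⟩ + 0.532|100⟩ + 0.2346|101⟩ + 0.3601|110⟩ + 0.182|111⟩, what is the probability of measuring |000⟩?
0.01086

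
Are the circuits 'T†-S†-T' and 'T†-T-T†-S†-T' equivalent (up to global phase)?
Yes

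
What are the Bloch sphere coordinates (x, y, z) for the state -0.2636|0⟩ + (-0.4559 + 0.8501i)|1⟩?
(0.2404, -0.4482, -0.861)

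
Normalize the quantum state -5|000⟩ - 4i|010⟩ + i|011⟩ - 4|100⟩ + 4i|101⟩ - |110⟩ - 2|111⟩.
-0.5625|000⟩ - 0.45i|010⟩ + 0.1125i|011⟩ - 0.45|100⟩ + 0.45i|101⟩ - 0.1125|110⟩ - 0.225|111⟩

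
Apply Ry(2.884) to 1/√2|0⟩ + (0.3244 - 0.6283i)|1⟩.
(-0.2309 + 0.6231i)|0⟩ + (0.7429 - 0.0807i)|1⟩

Ry(2.884) = [[cos(θ/2), −sin(θ/2)], [sin(θ/2), cos(θ/2)]]; θ = 2.884, cos(θ/2) ≈ 0.128441, sin(θ/2) ≈ 0.991717.
With a = amp(|0⟩) = 1/√2 and b = amp(|1⟩) = (0.3244 - 0.6283i):
new amp(|0⟩) = (0.128441)·a + (-0.991717)·b = (-0.2309 + 0.6231i)
new amp(|1⟩) = (0.991717)·a + (0.128441)·b = (0.7429 - 0.0807i)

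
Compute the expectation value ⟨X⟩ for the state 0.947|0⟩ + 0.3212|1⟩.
0.6084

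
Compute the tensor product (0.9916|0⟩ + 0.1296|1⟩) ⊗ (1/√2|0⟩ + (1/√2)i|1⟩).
0.7012|00⟩ + 0.7012i|01⟩ + 0.09164|10⟩ + 0.09164i|11⟩

amp(|b₁b₂…⟩) = product of the factor amplitudes for bits b₁, b₂, …; only kets whose every factor amplitude is nonzero survive.
|00⟩: (0.9916)(1/√2) = 0.7012
|01⟩: (0.9916)((1/√2)i) = 0.7012i
|10⟩: (0.1296)(1/√2) = 0.09164
|11⟩: (0.1296)((1/√2)i) = 0.09164i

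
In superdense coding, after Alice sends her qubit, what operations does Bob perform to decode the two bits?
CNOT (Alice's qubit controls Bob's), then H on Alice's qubit, then measure both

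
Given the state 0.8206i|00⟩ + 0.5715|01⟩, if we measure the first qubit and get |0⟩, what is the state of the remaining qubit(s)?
0.8206i|0⟩ + 0.5715|1⟩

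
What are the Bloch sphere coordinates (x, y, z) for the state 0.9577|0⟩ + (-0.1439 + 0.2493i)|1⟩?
(-0.2756, 0.4775, 0.8343)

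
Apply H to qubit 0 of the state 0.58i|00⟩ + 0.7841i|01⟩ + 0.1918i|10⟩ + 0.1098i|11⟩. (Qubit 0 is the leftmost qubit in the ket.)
0.5457i|00⟩ + 0.6321i|01⟩ + 0.2745i|10⟩ + 0.4768i|11⟩

H on qubit 0 mixes each pair of kets that differ only in qubit 0: amplitudes (a, b) of (|…0…⟩, |…1…⟩) become ((a + b)/√2, (a − b)/√2). Kets absent from the input have amplitude 0.
(|00⟩, |10⟩): (a, b) = (0.58i, 0.1918i) → (0.5457i, 0.2745i)
(|01⟩, |11⟩): (a, b) = (0.7841i, 0.1098i) → (0.6321i, 0.4768i)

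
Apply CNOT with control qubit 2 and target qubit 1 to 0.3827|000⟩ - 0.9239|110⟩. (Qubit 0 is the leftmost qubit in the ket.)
0.3827|000⟩ - 0.9239|110⟩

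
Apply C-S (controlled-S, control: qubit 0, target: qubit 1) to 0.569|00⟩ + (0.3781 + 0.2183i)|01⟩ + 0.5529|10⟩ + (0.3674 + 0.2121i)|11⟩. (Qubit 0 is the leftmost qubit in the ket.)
0.569|00⟩ + (0.3781 + 0.2183i)|01⟩ + 0.5529|10⟩ + (-0.2121 + 0.3674i)|11⟩

C-S leaves the control-|0⟩ kets |00⟩, |01⟩ unchanged and applies S to qubit 1 on the control-|1⟩ pair (|10⟩, |11⟩).
S = [[1, 0], [0, i]].
With a = amp(|10⟩) = 0.5529 and b = amp(|11⟩) = (0.3674 + 0.2121i):
new amp(|10⟩) = (1)·a = 0.5529
new amp(|11⟩) = (i)·b = (-0.2121 + 0.3674i)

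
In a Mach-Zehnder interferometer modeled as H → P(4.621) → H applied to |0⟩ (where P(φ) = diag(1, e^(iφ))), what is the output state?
(0.4544 - 0.4979i)|0⟩ + (0.5456 + 0.4979i)|1⟩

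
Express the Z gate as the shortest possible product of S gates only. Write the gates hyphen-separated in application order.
S-S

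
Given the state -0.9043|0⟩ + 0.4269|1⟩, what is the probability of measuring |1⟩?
0.1822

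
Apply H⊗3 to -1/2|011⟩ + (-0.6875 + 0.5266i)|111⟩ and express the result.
(-0.4198 + 0.1862i)|000⟩ + (0.4198 - 0.1862i)|001⟩ + (0.4198 - 0.1862i)|010⟩ + (-0.4198 + 0.1862i)|011⟩ + (0.06629 - 0.1862i)|100⟩ + (-0.06629 + 0.1862i)|101⟩ + (-0.06629 + 0.1862i)|110⟩ + (0.06629 - 0.1862i)|111⟩

H⊗3 gives amp(|y⟩) = (1/2√2) Σ_x (−1)^(x·y) amp(|x⟩), where x·y is the number of positions in which both x and y have a 1.
|000⟩: (-1/2 + (-0.6875 + 0.5266i))/(2√2) = (-0.4198 + 0.1862i)
|001⟩: (1/2 - (-0.6875 + 0.5266i))/(2√2) = (0.4198 - 0.1862i)
|010⟩: (1/2 - (-0.6875 + 0.5266i))/(2√2) = (0.4198 - 0.1862i)
|011⟩: (-1/2 + (-0.6875 + 0.5266i))/(2√2) = (-0.4198 + 0.1862i)
|100⟩: (-1/2 - (-0.6875 + 0.5266i))/(2√2) = (0.06629 - 0.1862i)
|101⟩: (1/2 + (-0.6875 + 0.5266i))/(2√2) = (-0.06629 + 0.1862i)
|110⟩: (1/2 + (-0.6875 + 0.5266i))/(2√2) = (-0.06629 + 0.1862i)
|111⟩: (-1/2 - (-0.6875 + 0.5266i))/(2√2) = (0.06629 - 0.1862i)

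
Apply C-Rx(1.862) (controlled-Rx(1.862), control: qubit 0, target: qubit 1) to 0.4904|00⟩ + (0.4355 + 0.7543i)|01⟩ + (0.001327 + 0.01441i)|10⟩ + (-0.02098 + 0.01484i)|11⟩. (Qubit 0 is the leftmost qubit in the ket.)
0.4904|00⟩ + (0.4355 + 0.7543i)|01⟩ + (0.0127 + 0.02543i)|10⟩ + (-0.0009658 + 0.007795i)|11⟩

C-Rx(1.862) leaves the control-|0⟩ kets |00⟩, |01⟩ unchanged and applies Rx(1.862) to qubit 1 on the control-|1⟩ pair (|10⟩, |11⟩).
Rx(1.862) = [[cos(θ/2), −i·sin(θ/2)], [−i·sin(θ/2), cos(θ/2)]]; θ = 1.862, cos(θ/2) ≈ 0.597032, sin(θ/2) ≈ 0.802217.
With a = amp(|10⟩) = (0.001327 + 0.01441i) and b = amp(|11⟩) = (-0.02098 + 0.01484i):
new amp(|10⟩) = (0.597032)·a + (-0.802217i)·b = (0.0127 + 0.02543i)
new amp(|11⟩) = (-0.802217i)·a + (0.597032)·b = (-0.0009658 + 0.007795i)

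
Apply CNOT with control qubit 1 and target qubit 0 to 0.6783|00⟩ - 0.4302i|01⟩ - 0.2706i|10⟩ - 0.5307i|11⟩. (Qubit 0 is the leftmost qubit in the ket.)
0.6783|00⟩ - 0.5307i|01⟩ - 0.2706i|10⟩ - 0.4302i|11⟩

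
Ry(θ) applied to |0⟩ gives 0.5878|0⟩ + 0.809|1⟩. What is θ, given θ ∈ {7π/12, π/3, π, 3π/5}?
3π/5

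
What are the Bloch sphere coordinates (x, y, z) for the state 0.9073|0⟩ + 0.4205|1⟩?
(0.763, 0, 0.6464)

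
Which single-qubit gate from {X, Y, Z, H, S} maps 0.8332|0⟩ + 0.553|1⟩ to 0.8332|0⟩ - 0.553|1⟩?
Z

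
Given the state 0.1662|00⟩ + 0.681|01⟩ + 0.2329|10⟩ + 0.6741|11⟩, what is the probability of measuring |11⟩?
0.4544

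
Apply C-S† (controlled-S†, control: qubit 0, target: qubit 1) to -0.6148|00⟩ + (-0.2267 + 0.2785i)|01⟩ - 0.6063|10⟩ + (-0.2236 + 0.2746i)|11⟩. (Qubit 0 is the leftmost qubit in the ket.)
-0.6148|00⟩ + (-0.2267 + 0.2785i)|01⟩ - 0.6063|10⟩ + (0.2746 + 0.2236i)|11⟩

C-S† leaves the control-|0⟩ kets |00⟩, |01⟩ unchanged and applies S† to qubit 1 on the control-|1⟩ pair (|10⟩, |11⟩).
S† = [[1, 0], [0, -i]].
With a = amp(|10⟩) = -0.6063 and b = amp(|11⟩) = (-0.2236 + 0.2746i):
new amp(|10⟩) = (1)·a = -0.6063
new amp(|11⟩) = (-i)·b = (0.2746 + 0.2236i)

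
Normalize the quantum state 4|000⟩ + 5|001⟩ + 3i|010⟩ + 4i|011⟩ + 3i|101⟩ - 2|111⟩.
0.45|000⟩ + 0.5625|001⟩ + 0.3375i|010⟩ + 0.45i|011⟩ + 0.3375i|101⟩ - 0.225|111⟩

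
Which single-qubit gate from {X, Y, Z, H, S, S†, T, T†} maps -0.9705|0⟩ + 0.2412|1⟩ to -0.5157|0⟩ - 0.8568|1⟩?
H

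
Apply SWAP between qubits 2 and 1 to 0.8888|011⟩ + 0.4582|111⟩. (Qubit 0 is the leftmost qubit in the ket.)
0.8888|011⟩ + 0.4582|111⟩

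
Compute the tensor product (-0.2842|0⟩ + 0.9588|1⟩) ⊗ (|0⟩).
-0.2842|00⟩ + 0.9588|10⟩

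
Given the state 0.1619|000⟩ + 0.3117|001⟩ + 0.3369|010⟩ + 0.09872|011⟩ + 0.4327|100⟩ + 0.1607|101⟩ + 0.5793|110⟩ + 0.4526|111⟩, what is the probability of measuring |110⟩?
0.3356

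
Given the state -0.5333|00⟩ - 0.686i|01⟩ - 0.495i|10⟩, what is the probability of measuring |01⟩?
0.4706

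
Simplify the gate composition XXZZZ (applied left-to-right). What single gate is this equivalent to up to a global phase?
Z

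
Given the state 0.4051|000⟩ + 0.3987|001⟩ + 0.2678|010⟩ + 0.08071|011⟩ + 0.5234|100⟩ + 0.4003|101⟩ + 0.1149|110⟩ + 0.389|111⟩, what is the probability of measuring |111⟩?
0.1513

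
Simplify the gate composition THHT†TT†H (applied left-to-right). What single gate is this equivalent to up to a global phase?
H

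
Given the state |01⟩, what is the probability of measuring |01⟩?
1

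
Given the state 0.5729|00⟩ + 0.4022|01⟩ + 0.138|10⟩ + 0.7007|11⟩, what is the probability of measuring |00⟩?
0.3282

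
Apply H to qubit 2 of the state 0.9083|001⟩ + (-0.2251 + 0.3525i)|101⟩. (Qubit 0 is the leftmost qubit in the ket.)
0.6423|000⟩ - 0.6423|001⟩ + (-0.1592 + 0.2493i)|100⟩ + (0.1592 - 0.2493i)|101⟩

H on qubit 2 mixes each pair of kets that differ only in qubit 2: amplitudes (a, b) of (|…0…⟩, |…1…⟩) become ((a + b)/√2, (a − b)/√2). Kets absent from the input have amplitude 0.
(|000⟩, |001⟩): (a, b) = (0, 0.9083) → (0.6423, -0.6423)
(|100⟩, |101⟩): (a, b) = (0, (-0.2251 + 0.3525i)) → ((-0.1592 + 0.2493i), (0.1592 - 0.2493i))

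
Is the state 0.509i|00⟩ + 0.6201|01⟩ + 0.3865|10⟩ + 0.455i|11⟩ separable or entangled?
Entangled

Writing the state as a|00⟩ + b|01⟩ + c|10⟩ + d|11⟩, it is a product state iff ad − bc = 0.
Here (a, b, c, d) = (0.509i, 0.6201, 0.3865, 0.455i): ad − bc = (0.509i)(0.455i) − (0.6201)(0.3865) = -0.4713 ≠ 0, so the state is entangled.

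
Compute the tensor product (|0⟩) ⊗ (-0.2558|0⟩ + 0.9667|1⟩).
-0.2558|00⟩ + 0.9667|01⟩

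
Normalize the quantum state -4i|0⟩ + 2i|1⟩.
-0.8944i|0⟩ + (1/√5)i|1⟩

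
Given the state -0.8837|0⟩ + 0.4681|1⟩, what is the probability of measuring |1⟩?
0.2191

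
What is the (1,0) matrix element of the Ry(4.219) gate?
0.8584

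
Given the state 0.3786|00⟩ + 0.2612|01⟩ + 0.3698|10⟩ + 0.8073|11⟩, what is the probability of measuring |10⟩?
0.1368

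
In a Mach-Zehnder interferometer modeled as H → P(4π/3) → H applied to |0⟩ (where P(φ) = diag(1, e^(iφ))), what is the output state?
(0.25 - 0.433i)|0⟩ + (0.75 + 0.433i)|1⟩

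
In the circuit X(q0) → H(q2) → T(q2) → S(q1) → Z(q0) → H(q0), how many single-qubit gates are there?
6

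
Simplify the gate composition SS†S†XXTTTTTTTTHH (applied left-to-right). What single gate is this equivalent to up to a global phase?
S†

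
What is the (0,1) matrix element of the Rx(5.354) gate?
-0.4481i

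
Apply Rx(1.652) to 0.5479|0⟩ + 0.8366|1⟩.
(0.3714 - 0.6151i)|0⟩ + (0.5671 - 0.4028i)|1⟩

Rx(1.652) = [[cos(θ/2), −i·sin(θ/2)], [−i·sin(θ/2), cos(θ/2)]]; θ = 1.652, cos(θ/2) ≈ 0.677822, sin(θ/2) ≈ 0.735226.
With a = amp(|0⟩) = 0.5479 and b = amp(|1⟩) = 0.8366:
new amp(|0⟩) = (0.677822)·a + (-0.735226i)·b = (0.3714 - 0.6151i)
new amp(|1⟩) = (-0.735226i)·a + (0.677822)·b = (0.5671 - 0.4028i)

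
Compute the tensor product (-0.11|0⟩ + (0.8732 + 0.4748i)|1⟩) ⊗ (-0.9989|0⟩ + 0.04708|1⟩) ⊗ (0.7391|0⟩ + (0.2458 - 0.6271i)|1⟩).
0.08121|000⟩ + (0.02701 - 0.06891i)|001⟩ - 0.003828|010⟩ + (-0.001273 + 0.003248i)|011⟩ + (-0.6447 - 0.3505i)|100⟩ + (-0.5118 + 0.4304i)|101⟩ + (0.03038 + 0.01652i)|110⟩ + (0.02412 - 0.02029i)|111⟩

amp(|b₁b₂…⟩) = product of the factor amplitudes for bits b₁, b₂, …; only kets whose every factor amplitude is nonzero survive.
|000⟩: (-0.11)(-0.9989)(0.7391) = 0.08121
|001⟩: (-0.11)(-0.9989)(0.2458 - 0.6271i) = (0.02701 - 0.06891i)
|010⟩: (-0.11)(0.04708)(0.7391) = -0.003828
|011⟩: (-0.11)(0.04708)(0.2458 - 0.6271i) = (-0.001273 + 0.003248i)
|100⟩: (0.8732 + 0.4748i)(-0.9989)(0.7391) = (-0.6447 - 0.3505i)
|101⟩: (0.8732 + 0.4748i)(-0.9989)(0.2458 - 0.6271i) = (-0.5118 + 0.4304i)
|110⟩: (0.8732 + 0.4748i)(0.04708)(0.7391) = (0.03038 + 0.01652i)
|111⟩: (0.8732 + 0.4748i)(0.04708)(0.2458 - 0.6271i) = (0.02412 - 0.02029i)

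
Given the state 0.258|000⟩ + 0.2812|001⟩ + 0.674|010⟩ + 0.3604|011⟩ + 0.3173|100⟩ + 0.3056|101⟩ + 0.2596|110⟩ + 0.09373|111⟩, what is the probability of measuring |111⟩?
0.008785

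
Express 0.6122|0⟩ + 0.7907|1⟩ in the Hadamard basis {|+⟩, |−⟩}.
0.992|+⟩ - 0.1262|−⟩

With |ψ⟩ = α|0⟩ + β|1⟩, the Hadamard-basis coefficients are ⟨+|ψ⟩ = (α + β)/√2 and ⟨−|ψ⟩ = (α − β)/√2.
Here α = 0.6122, β = 0.7907: (α + β)/√2 = 0.992, (α − β)/√2 = -0.1262.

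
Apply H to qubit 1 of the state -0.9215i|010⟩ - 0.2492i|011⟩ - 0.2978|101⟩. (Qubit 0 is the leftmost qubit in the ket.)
-0.6516i|000⟩ - 0.1762i|001⟩ + 0.6516i|010⟩ + 0.1762i|011⟩ - 0.2106|101⟩ - 0.2106|111⟩

H on qubit 1 mixes each pair of kets that differ only in qubit 1: amplitudes (a, b) of (|…0…⟩, |…1…⟩) become ((a + b)/√2, (a − b)/√2). Kets absent from the input have amplitude 0.
(|000⟩, |010⟩): (a, b) = (0, -0.9215i) → (-0.6516i, 0.6516i)
(|001⟩, |011⟩): (a, b) = (0, -0.2492i) → (-0.1762i, 0.1762i)
(|101⟩, |111⟩): (a, b) = (-0.2978, 0) → (-0.2106, -0.2106)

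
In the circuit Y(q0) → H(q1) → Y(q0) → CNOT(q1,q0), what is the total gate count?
4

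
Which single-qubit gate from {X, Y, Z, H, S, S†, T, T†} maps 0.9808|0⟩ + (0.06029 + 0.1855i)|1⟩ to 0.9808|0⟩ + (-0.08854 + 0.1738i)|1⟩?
T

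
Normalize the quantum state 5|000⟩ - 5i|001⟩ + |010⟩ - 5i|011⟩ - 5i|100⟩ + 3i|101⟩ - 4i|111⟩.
0.4454|000⟩ - 0.4454i|001⟩ + 0.08909|010⟩ - 0.4454i|011⟩ - 0.4454i|100⟩ + 0.2673i|101⟩ - 0.3563i|111⟩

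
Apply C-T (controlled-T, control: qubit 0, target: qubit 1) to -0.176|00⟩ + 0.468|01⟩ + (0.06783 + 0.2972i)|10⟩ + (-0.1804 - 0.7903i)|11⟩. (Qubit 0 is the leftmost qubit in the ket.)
-0.176|00⟩ + 0.468|01⟩ + (0.06783 + 0.2972i)|10⟩ + (0.4313 - 0.6864i)|11⟩

C-T leaves the control-|0⟩ kets |00⟩, |01⟩ unchanged and applies T to qubit 1 on the control-|1⟩ pair (|10⟩, |11⟩).
T = [[1, 0], [0, (1/√2 + (1/√2)i)]].
With a = amp(|10⟩) = (0.06783 + 0.2972i) and b = amp(|11⟩) = (-0.1804 - 0.7903i):
new amp(|10⟩) = (1)·a = (0.06783 + 0.2972i)
new amp(|11⟩) = (1/√2 + (1/√2)i)·b = (0.4313 - 0.6864i)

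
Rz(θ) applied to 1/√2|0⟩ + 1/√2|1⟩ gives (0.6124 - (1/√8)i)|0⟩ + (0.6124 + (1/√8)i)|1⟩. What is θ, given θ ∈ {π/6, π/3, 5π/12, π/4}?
π/3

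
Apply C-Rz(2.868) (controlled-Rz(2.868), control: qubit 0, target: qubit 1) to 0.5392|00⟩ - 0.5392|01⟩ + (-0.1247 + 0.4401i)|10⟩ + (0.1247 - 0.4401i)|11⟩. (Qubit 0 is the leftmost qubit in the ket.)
0.5392|00⟩ - 0.5392|01⟩ + (0.419 + 0.1836i)|10⟩ + (0.453 + 0.06352i)|11⟩

C-Rz(2.868) leaves the control-|0⟩ kets |00⟩, |01⟩ unchanged and applies Rz(2.868) to qubit 1 on the control-|1⟩ pair (|10⟩, |11⟩).
Rz(2.868) = [[e^(−iθ/2), 0], [0, e^(iθ/2)]] with e^(±iθ/2) = cos(θ/2) ± i·sin(θ/2); θ = 2.868, cos(θ/2) ≈ 0.13637, sin(θ/2) ≈ 0.990658.
With a = amp(|10⟩) = (-0.1247 + 0.4401i) and b = amp(|11⟩) = (0.1247 - 0.4401i):
new amp(|10⟩) = (0.13637 - 0.990658i)·a = (0.419 + 0.1836i)
new amp(|11⟩) = (0.13637 + 0.990658i)·b = (0.453 + 0.06352i)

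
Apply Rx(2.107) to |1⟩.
-0.8692i|0⟩ + 0.4945|1⟩

Rx(2.107) = [[cos(θ/2), −i·sin(θ/2)], [−i·sin(θ/2), cos(θ/2)]]; θ = 2.107, cos(θ/2) ≈ 0.494532, sin(θ/2) ≈ 0.869159.
With a = amp(|0⟩) = 0 and b = amp(|1⟩) = 1:
new amp(|0⟩) = (0.494532)·a + (-0.869159i)·b = -0.8692i
new amp(|1⟩) = (-0.869159i)·a + (0.494532)·b = 0.4945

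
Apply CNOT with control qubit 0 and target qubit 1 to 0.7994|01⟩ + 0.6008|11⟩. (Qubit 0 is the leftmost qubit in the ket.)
0.7994|01⟩ + 0.6008|10⟩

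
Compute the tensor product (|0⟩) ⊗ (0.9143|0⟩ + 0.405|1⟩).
0.9143|00⟩ + 0.405|01⟩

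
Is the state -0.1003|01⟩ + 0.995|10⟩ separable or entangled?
Entangled

Writing the state as a|00⟩ + b|01⟩ + c|10⟩ + d|11⟩, it is a product state iff ad − bc = 0.
Here (a, b, c, d) = (0, -0.1003, 0.995, 0): ad − bc = (0)(0) − (-0.1003)(0.995) = 0.0998 ≠ 0, so the state is entangled.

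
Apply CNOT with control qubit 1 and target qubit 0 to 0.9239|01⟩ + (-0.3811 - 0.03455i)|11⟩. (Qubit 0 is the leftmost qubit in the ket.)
(-0.3811 - 0.03455i)|01⟩ + 0.9239|11⟩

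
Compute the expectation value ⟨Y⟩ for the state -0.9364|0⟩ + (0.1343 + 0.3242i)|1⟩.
-0.6072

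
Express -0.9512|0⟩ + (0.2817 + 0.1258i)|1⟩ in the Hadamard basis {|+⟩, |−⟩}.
(-0.4734 + 0.08895i)|+⟩ + (-0.8718 - 0.08895i)|−⟩

With |ψ⟩ = α|0⟩ + β|1⟩, the Hadamard-basis coefficients are ⟨+|ψ⟩ = (α + β)/√2 and ⟨−|ψ⟩ = (α − β)/√2.
Here α = -0.9512, β = (0.2817 + 0.1258i): (α + β)/√2 = (-0.4734 + 0.08895i), (α − β)/√2 = (-0.8718 - 0.08895i).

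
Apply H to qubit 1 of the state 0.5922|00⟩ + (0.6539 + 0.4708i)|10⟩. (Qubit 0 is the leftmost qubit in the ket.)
0.4187|00⟩ + 0.4187|01⟩ + (0.4624 + 0.3329i)|10⟩ + (0.4624 + 0.3329i)|11⟩

H on qubit 1 mixes each pair of kets that differ only in qubit 1: amplitudes (a, b) of (|…0…⟩, |…1…⟩) become ((a + b)/√2, (a − b)/√2). Kets absent from the input have amplitude 0.
(|00⟩, |01⟩): (a, b) = (0.5922, 0) → (0.4187, 0.4187)
(|10⟩, |11⟩): (a, b) = ((0.6539 + 0.4708i), 0) → ((0.4624 + 0.3329i), (0.4624 + 0.3329i))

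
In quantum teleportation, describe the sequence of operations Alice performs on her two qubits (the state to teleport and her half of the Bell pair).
CNOT (state → Bell), then H on state qubit, then measure both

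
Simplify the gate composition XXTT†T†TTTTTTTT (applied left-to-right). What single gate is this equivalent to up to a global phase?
T†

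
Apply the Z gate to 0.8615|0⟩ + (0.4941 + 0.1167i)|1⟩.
0.8615|0⟩ + (-0.4941 - 0.1167i)|1⟩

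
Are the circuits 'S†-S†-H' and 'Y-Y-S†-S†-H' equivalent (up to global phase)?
Yes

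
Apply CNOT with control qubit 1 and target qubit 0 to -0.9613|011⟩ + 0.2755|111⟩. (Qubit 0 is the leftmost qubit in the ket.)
0.2755|011⟩ - 0.9613|111⟩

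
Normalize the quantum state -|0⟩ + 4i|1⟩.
-0.2425|0⟩ + 0.9701i|1⟩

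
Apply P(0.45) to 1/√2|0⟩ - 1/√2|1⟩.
1/√2|0⟩ + (-0.6367 - 0.3076i)|1⟩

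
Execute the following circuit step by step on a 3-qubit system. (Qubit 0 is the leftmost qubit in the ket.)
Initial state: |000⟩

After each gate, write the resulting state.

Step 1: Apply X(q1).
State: |010⟩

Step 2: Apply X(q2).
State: |011⟩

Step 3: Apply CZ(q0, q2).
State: |011⟩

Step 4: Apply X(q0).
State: |111⟩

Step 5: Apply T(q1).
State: (1/√2 + (1/√2)i)|111⟩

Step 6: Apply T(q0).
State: i|111⟩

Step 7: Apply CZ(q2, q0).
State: -i|111⟩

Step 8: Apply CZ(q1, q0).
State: i|111⟩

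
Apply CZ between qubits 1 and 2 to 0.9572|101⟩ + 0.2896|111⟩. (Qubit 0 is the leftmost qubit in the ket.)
0.9572|101⟩ - 0.2896|111⟩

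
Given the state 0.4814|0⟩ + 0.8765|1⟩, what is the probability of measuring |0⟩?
0.2317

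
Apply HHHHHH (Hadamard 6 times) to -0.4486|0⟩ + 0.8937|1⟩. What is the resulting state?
-0.4486|0⟩ + 0.8937|1⟩

H² = I, so an even number of Hadamards cancels: H^6 = I and the state is unchanged.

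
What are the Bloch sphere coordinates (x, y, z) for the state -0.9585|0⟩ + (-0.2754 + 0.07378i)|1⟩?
(0.5279, -0.1414, 0.8374)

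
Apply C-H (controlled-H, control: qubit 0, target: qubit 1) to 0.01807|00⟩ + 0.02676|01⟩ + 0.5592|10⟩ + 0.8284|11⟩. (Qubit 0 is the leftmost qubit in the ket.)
0.01807|00⟩ + 0.02676|01⟩ + 0.9812|10⟩ - 0.1904|11⟩

C-H leaves the control-|0⟩ kets |00⟩, |01⟩ unchanged and applies H to qubit 1 on the control-|1⟩ pair (|10⟩, |11⟩).
H = [[1/√2, 1/√2], [1/√2, -1/√2]].
With a = amp(|10⟩) = 0.5592 and b = amp(|11⟩) = 0.8284:
new amp(|10⟩) = (1/√2)·a + (1/√2)·b = 0.9812
new amp(|11⟩) = (1/√2)·a + (-1/√2)·b = -0.1904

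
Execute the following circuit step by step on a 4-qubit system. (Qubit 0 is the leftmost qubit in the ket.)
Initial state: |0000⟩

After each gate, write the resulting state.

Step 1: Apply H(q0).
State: 1/√2|0000⟩ + 1/√2|1000⟩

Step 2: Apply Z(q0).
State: 1/√2|0000⟩ - 1/√2|1000⟩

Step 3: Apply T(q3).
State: 1/√2|0000⟩ - 1/√2|1000⟩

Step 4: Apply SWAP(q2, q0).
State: 1/√2|0000⟩ - 1/√2|0010⟩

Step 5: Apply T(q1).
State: 1/√2|0000⟩ - 1/√2|0010⟩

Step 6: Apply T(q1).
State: 1/√2|0000⟩ - 1/√2|0010⟩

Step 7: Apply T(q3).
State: 1/√2|0000⟩ - 1/√2|0010⟩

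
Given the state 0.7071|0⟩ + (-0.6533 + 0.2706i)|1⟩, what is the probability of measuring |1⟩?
0.5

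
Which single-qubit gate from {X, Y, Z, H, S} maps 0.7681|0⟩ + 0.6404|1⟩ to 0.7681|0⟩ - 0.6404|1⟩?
Z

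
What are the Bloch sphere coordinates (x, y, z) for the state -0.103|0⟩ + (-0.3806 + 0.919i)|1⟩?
(0.0784, -0.1893, -0.9788)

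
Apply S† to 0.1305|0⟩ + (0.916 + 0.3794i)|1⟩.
0.1305|0⟩ + (0.3794 - 0.916i)|1⟩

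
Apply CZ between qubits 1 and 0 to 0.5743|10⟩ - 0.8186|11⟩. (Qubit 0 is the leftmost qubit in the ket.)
0.5743|10⟩ + 0.8186|11⟩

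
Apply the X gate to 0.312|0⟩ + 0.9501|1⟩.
0.9501|0⟩ + 0.312|1⟩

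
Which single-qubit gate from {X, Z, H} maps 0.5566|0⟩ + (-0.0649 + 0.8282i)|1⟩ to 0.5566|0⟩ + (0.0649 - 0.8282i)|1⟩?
Z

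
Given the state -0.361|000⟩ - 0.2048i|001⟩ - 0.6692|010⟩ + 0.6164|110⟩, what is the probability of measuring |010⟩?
0.4478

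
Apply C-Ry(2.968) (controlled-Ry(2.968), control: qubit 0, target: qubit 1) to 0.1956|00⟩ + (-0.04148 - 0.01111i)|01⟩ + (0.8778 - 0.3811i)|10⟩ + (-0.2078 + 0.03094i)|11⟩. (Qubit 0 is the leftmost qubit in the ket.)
0.1956|00⟩ + (-0.04148 - 0.01111i)|01⟩ + (0.2831 - 0.06386i)|10⟩ + (0.8565 - 0.377i)|11⟩

C-Ry(2.968) leaves the control-|0⟩ kets |00⟩, |01⟩ unchanged and applies Ry(2.968) to qubit 1 on the control-|1⟩ pair (|10⟩, |11⟩).
Ry(2.968) = [[cos(θ/2), −sin(θ/2)], [sin(θ/2), cos(θ/2)]]; θ = 2.968, cos(θ/2) ≈ 0.0866874, sin(θ/2) ≈ 0.996236.
With a = amp(|10⟩) = (0.8778 - 0.3811i) and b = amp(|11⟩) = (-0.2078 + 0.03094i):
new amp(|10⟩) = (0.0866874)·a + (-0.996236)·b = (0.2831 - 0.06386i)
new amp(|11⟩) = (0.996236)·a + (0.0866874)·b = (0.8565 - 0.377i)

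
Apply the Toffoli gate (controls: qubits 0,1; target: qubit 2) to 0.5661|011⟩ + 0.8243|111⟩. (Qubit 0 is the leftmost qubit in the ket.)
0.5661|011⟩ + 0.8243|110⟩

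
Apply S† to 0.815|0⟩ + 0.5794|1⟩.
0.815|0⟩ - 0.5794i|1⟩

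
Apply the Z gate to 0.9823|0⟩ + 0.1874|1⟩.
0.9823|0⟩ - 0.1874|1⟩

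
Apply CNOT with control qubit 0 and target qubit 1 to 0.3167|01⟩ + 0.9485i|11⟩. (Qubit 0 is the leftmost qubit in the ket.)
0.3167|01⟩ + 0.9485i|10⟩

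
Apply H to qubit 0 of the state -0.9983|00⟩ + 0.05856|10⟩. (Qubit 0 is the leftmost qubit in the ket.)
-0.6645|00⟩ - 0.7473|10⟩

H on qubit 0 mixes each pair of kets that differ only in qubit 0: amplitudes (a, b) of (|…0…⟩, |…1…⟩) become ((a + b)/√2, (a − b)/√2). Kets absent from the input have amplitude 0.
(|00⟩, |10⟩): (a, b) = (-0.9983, 0.05856) → (-0.6645, -0.7473)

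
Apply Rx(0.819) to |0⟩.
0.9173|0⟩ - 0.3982i|1⟩

Rx(0.819) = [[cos(θ/2), −i·sin(θ/2)], [−i·sin(θ/2), cos(θ/2)]]; θ = 0.819, cos(θ/2) ≈ 0.91732, sin(θ/2) ≈ 0.398151.
With a = amp(|0⟩) = 1 and b = amp(|1⟩) = 0:
new amp(|0⟩) = (0.91732)·a + (-0.398151i)·b = 0.9173
new amp(|1⟩) = (-0.398151i)·a + (0.91732)·b = -0.3982i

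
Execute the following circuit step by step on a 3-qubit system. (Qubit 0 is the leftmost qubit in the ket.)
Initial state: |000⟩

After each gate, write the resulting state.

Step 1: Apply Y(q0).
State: i|100⟩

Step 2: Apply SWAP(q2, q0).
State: i|001⟩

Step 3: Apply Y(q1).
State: -|011⟩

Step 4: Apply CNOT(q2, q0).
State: -|111⟩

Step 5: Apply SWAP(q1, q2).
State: -|111⟩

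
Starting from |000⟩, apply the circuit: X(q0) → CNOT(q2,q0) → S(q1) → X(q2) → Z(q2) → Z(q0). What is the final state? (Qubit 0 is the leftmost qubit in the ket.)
|101⟩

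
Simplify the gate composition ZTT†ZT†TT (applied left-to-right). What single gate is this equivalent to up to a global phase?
T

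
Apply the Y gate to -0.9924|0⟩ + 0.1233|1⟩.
-0.1233i|0⟩ - 0.9924i|1⟩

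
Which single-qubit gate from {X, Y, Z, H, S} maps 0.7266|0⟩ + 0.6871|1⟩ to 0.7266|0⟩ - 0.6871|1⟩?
Z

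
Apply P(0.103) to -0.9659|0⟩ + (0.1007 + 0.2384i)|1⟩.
-0.9659|0⟩ + (0.07565 + 0.2475i)|1⟩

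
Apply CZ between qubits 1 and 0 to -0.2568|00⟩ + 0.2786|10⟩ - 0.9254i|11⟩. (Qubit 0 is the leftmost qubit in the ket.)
-0.2568|00⟩ + 0.2786|10⟩ + 0.9254i|11⟩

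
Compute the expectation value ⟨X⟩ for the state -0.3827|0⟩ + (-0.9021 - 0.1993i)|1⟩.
0.6905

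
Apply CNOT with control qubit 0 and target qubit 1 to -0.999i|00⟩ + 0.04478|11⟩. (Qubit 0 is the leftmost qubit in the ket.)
-0.999i|00⟩ + 0.04478|10⟩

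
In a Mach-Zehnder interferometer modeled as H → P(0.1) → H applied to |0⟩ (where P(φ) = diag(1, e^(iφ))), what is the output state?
(0.9975 + 0.04992i)|0⟩ + (0.002498 - 0.04992i)|1⟩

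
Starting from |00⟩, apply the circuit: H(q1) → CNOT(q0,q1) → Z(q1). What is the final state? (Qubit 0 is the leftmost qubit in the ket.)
1/√2|00⟩ - 1/√2|01⟩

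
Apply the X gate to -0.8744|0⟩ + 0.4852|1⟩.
0.4852|0⟩ - 0.8744|1⟩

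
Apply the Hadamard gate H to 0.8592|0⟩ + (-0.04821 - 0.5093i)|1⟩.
(0.5735 - 0.3601i)|0⟩ + (0.6416 + 0.3601i)|1⟩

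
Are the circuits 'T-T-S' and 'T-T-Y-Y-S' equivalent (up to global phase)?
Yes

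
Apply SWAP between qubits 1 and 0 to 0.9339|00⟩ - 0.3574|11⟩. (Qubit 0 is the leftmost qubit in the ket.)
0.9339|00⟩ - 0.3574|11⟩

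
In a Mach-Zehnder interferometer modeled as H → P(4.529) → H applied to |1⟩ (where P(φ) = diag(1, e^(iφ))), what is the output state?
(0.5912 + 0.4916i)|0⟩ + (0.4088 - 0.4916i)|1⟩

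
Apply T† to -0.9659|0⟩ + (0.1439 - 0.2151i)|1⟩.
-0.9659|0⟩ + (-0.05035 - 0.2539i)|1⟩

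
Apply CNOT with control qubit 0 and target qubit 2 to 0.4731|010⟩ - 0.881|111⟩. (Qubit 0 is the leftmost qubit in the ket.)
0.4731|010⟩ - 0.881|110⟩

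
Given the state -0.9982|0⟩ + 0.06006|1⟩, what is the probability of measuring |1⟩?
0.003607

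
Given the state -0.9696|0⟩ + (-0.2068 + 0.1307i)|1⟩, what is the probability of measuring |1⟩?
0.05985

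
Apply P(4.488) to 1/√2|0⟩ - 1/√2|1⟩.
1/√2|0⟩ + (0.1573 + 0.6894i)|1⟩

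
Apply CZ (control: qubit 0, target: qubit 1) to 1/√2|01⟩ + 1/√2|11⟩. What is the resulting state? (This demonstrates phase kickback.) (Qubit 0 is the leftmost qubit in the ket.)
1/√2|01⟩ - 1/√2|11⟩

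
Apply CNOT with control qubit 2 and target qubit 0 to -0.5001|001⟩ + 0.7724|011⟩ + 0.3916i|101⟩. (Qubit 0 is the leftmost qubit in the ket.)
0.3916i|001⟩ - 0.5001|101⟩ + 0.7724|111⟩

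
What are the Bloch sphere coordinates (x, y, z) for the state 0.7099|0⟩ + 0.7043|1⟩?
(1, 0, 0.00792)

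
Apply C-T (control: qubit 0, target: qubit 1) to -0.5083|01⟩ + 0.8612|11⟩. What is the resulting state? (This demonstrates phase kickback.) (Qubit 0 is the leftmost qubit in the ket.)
-0.5083|01⟩ + (0.609 + 0.609i)|11⟩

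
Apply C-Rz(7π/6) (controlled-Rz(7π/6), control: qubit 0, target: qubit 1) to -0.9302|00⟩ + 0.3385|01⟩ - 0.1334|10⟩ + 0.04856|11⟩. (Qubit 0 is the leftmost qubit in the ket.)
-0.9302|00⟩ + 0.3385|01⟩ + (0.03453 + 0.1289i)|10⟩ + (-0.01257 + 0.04691i)|11⟩

C-Rz(7π/6) leaves the control-|0⟩ kets |00⟩, |01⟩ unchanged and applies Rz(7π/6) to qubit 1 on the control-|1⟩ pair (|10⟩, |11⟩).
Rz(7π/6) = [[e^(−iθ/2), 0], [0, e^(iθ/2)]] with e^(±iθ/2) = cos(θ/2) ± i·sin(θ/2); θ = 7π/6, cos(θ/2) ≈ -0.258819, sin(θ/2) ≈ 0.965926.
With a = amp(|10⟩) = -0.1334 and b = amp(|11⟩) = 0.04856:
new amp(|10⟩) = (-0.258819 - 0.965926i)·a = (0.03453 + 0.1289i)
new amp(|11⟩) = (-0.258819 + 0.965926i)·b = (-0.01257 + 0.04691i)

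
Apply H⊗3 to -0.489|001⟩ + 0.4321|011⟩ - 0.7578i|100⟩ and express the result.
(-0.02012 - 0.2679i)|000⟩ + (0.02012 - 0.2679i)|001⟩ + (-0.3257 - 0.2679i)|010⟩ + (0.3257 - 0.2679i)|011⟩ + (-0.02012 + 0.2679i)|100⟩ + (0.02012 + 0.2679i)|101⟩ + (-0.3257 + 0.2679i)|110⟩ + (0.3257 + 0.2679i)|111⟩

H⊗3 gives amp(|y⟩) = (1/2√2) Σ_x (−1)^(x·y) amp(|x⟩), where x·y is the number of positions in which both x and y have a 1.
|000⟩: (-0.489 + 0.4321 - 0.7578i)/(2√2) = (-0.02012 - 0.2679i)
|001⟩: (0.489 - 0.4321 - 0.7578i)/(2√2) = (0.02012 - 0.2679i)
|010⟩: (-0.489 - 0.4321 - 0.7578i)/(2√2) = (-0.3257 - 0.2679i)
|011⟩: (0.489 + 0.4321 - 0.7578i)/(2√2) = (0.3257 - 0.2679i)
|100⟩: (-0.489 + 0.4321 + 0.7578i)/(2√2) = (-0.02012 + 0.2679i)
|101⟩: (0.489 - 0.4321 + 0.7578i)/(2√2) = (0.02012 + 0.2679i)
|110⟩: (-0.489 - 0.4321 + 0.7578i)/(2√2) = (-0.3257 + 0.2679i)
|111⟩: (0.489 + 0.4321 + 0.7578i)/(2√2) = (0.3257 + 0.2679i)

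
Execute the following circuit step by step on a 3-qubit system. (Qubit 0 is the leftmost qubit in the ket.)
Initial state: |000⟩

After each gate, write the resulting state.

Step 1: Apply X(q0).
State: |100⟩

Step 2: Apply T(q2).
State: |100⟩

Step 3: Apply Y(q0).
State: -i|000⟩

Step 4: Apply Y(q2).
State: |001⟩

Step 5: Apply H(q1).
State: 1/√2|001⟩ + 1/√2|011⟩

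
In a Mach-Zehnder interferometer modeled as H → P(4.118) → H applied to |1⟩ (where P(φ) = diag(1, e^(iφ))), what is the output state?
(0.78 + 0.4142i)|0⟩ + (0.22 - 0.4142i)|1⟩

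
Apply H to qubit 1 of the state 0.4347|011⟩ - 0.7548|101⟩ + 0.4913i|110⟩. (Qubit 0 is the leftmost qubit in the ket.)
0.3074|001⟩ - 0.3074|011⟩ + 0.3474i|100⟩ - 0.5337|101⟩ - 0.3474i|110⟩ - 0.5337|111⟩

H on qubit 1 mixes each pair of kets that differ only in qubit 1: amplitudes (a, b) of (|…0…⟩, |…1…⟩) become ((a + b)/√2, (a − b)/√2). Kets absent from the input have amplitude 0.
(|001⟩, |011⟩): (a, b) = (0, 0.4347) → (0.3074, -0.3074)
(|100⟩, |110⟩): (a, b) = (0, 0.4913i) → (0.3474i, -0.3474i)
(|101⟩, |111⟩): (a, b) = (-0.7548, 0) → (-0.5337, -0.5337)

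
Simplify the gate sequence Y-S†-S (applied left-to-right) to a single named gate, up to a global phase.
Y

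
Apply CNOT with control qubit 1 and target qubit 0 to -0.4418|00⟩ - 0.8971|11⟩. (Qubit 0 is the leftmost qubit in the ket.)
-0.4418|00⟩ - 0.8971|01⟩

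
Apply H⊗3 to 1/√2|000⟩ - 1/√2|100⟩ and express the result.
1/2|100⟩ + 1/2|101⟩ + 1/2|110⟩ + 1/2|111⟩

H⊗3 gives amp(|y⟩) = (1/2√2) Σ_x (−1)^(x·y) amp(|x⟩), where x·y is the number of positions in which both x and y have a 1.
|000⟩: (1/√2 - 1/√2)/(2√2) = 0
|001⟩: (1/√2 - 1/√2)/(2√2) = 0
|010⟩: (1/√2 - 1/√2)/(2√2) = 0
|011⟩: (1/√2 - 1/√2)/(2√2) = 0
|100⟩: (1/√2 + 1/√2)/(2√2) = 1/2
|101⟩: (1/√2 + 1/√2)/(2√2) = 1/2
|110⟩: (1/√2 + 1/√2)/(2√2) = 1/2
|111⟩: (1/√2 + 1/√2)/(2√2) = 1/2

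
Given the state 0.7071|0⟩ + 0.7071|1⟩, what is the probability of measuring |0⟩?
0.5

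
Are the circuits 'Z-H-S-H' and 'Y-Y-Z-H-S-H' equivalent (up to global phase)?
Yes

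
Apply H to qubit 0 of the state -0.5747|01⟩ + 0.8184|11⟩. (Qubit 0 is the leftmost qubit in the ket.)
0.1723|01⟩ - 0.9851|11⟩

H on qubit 0 mixes each pair of kets that differ only in qubit 0: amplitudes (a, b) of (|…0…⟩, |…1…⟩) become ((a + b)/√2, (a − b)/√2). Kets absent from the input have amplitude 0.
(|01⟩, |11⟩): (a, b) = (-0.5747, 0.8184) → (0.1723, -0.9851)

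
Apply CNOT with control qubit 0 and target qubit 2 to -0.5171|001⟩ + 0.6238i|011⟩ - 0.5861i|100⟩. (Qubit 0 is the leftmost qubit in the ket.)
-0.5171|001⟩ + 0.6238i|011⟩ - 0.5861i|101⟩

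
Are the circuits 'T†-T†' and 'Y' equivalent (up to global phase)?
No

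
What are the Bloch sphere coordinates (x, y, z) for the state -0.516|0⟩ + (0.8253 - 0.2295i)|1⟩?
(-0.8517, 0.2368, -0.4675)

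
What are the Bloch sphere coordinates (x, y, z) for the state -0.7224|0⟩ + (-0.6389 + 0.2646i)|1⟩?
(0.9231, -0.3823, 0.04366)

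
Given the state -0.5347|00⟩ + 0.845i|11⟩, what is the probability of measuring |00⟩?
0.2859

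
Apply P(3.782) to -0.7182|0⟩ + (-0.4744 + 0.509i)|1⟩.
-0.7182|0⟩ + (0.6845 - 0.1247i)|1⟩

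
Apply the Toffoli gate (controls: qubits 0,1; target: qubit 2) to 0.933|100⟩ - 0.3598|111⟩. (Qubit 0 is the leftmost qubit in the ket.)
0.933|100⟩ - 0.3598|110⟩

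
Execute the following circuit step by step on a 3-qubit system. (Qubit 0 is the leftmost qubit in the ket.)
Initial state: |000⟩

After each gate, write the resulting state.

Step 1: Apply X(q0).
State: |100⟩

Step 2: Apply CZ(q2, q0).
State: |100⟩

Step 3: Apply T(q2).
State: |100⟩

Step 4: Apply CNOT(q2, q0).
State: |100⟩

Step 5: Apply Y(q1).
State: i|110⟩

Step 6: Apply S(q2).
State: i|110⟩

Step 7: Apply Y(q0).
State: |010⟩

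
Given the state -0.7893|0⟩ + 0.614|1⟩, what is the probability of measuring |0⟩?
0.623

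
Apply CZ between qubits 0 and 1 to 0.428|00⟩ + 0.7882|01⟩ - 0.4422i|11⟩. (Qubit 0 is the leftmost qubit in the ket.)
0.428|00⟩ + 0.7882|01⟩ + 0.4422i|11⟩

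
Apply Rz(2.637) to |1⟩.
(0.2496 + 0.9683i)|1⟩

Rz(2.637) = [[e^(−iθ/2), 0], [0, e^(iθ/2)]] with e^(±iθ/2) = cos(θ/2) ± i·sin(θ/2); θ = 2.637, cos(θ/2) ≈ 0.249628, sin(θ/2) ≈ 0.968342.
With a = amp(|0⟩) = 0 and b = amp(|1⟩) = 1:
new amp(|0⟩) = (0.249628 - 0.968342i)·a = 0
new amp(|1⟩) = (0.249628 + 0.968342i)·b = (0.2496 + 0.9683i)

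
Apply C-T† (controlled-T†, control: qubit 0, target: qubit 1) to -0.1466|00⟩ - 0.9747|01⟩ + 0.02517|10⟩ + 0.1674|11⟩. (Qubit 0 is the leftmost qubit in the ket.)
-0.1466|00⟩ - 0.9747|01⟩ + 0.02517|10⟩ + (0.1184 - 0.1184i)|11⟩

C-T† leaves the control-|0⟩ kets |00⟩, |01⟩ unchanged and applies T† to qubit 1 on the control-|1⟩ pair (|10⟩, |11⟩).
T† = [[1, 0], [0, (1/√2 - (1/√2)i)]].
With a = amp(|10⟩) = 0.02517 and b = amp(|11⟩) = 0.1674:
new amp(|10⟩) = (1)·a = 0.02517
new amp(|11⟩) = (1/√2 - (1/√2)i)·b = (0.1184 - 0.1184i)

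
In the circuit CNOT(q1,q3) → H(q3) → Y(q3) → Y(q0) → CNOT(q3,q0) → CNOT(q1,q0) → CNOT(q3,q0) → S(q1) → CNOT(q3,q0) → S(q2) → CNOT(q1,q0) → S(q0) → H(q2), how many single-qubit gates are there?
7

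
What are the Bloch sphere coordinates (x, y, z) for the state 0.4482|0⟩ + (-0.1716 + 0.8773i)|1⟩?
(-0.1538, 0.7864, -0.5982)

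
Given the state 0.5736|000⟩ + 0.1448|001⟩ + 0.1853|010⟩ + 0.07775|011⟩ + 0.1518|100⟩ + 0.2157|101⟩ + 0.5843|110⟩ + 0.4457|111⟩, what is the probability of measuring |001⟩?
0.02097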